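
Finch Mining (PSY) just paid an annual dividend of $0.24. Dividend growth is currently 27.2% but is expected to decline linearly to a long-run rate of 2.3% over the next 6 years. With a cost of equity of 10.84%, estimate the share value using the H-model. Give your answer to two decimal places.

H-model: P₀ = D₀[(1+g_L) + H(g_S−g_L)]/(r−g_L), with H = 6/2 = 3.
P₀ = 0.24 × [(1+0.023) + 3×(0.272−0.023)] / (0.1084−0.023)
   = 0.24 × 1.7700 / 0.0854 = 4.9742

$4.97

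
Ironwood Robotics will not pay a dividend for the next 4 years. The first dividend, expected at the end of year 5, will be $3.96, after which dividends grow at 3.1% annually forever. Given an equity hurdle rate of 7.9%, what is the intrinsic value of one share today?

$60.87

Deferred-dividend DDM. At t=4 the remaining stream is a growing perpetuity with first payment D_5 = 3.96.
V_4 = D_5/(r−g) = 3.96/(0.079−0.031) = 82.5000
P₀ = V_4/(1+r)^4 = 82.5000/(1+0.079)^4 = 60.8651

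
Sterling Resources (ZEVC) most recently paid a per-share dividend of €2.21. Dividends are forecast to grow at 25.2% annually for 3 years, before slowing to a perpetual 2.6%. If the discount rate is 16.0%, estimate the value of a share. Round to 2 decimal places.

€29.01

Two-stage DDM. Project D₁…D_3 at 0.252, terminal growth 0.026, discount at r = 0.16.
D_1 = 2.7669
D_2 = 3.4642
D_3 = 4.3372
Terminal value at t=3: TV = D_4/(r−g) = 4.4499/(0.16−0.026) = 33.2084
P₀ = 2.7669/(1+0.16)^1 + 3.4642/(1+0.16)^2 + 4.3372/(1+0.16)^3 + 33.2084/(1+0.16)^3 = 29.0136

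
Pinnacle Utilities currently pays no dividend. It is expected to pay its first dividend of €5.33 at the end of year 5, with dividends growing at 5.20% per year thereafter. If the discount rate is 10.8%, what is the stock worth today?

€63.15

Deferred-dividend DDM. At t=4 the remaining stream is a growing perpetuity with first payment D_5 = 5.33.
V_4 = D_5/(r−g) = 5.33/(0.108−0.052) = 95.1786
P₀ = V_4/(1+r)^4 = 95.1786/(1+0.108)^4 = 63.1510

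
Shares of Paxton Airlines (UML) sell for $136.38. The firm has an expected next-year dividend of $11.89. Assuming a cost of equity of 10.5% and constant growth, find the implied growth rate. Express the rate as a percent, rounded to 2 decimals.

1.78%

From P₀ = D₁/(r − g), the implied growth is g = r − D₁/P₀.
g = 0.105 − 11.89/136.38 = 0.105 − 0.08718 = 0.01782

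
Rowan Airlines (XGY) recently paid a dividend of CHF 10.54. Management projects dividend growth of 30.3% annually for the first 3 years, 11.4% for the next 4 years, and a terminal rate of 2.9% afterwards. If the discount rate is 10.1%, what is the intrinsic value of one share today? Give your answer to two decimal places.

CHF 378.37

Three-stage DDM. Project D₁…D_7; terminal Gordon value at t=7 with g = 0.029; discount at r = 0.101.
D_1 = 13.7336
D_2 = 17.8949
D_3 = 23.3171
D_4 = 25.9752
D_5 = 28.9364
D_6 = 32.2351
D_7 = 35.9099
TV_7 = 36.9513/(0.101−0.029) = 513.2128
P₀ = Σ Dₜ/(1+r)ᵗ + TV_7/(1+r)^7 = 378.3668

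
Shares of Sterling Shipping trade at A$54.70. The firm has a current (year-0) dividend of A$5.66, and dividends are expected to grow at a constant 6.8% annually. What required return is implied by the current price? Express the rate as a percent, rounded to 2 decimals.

17.85%

Rearranging the constant-growth DDM: r = D₁/P₀ + g.
D₁ = 5.66 × (1 + 0.068) = 6.0449.
r = 6.0449 / 54.70 + 0.068 = 0.11051 + 0.068 = 0.17851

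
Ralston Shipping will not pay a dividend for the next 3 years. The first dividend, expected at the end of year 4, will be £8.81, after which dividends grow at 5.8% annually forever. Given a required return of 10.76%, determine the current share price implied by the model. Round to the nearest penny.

Deferred-dividend DDM. At t=3 the remaining stream is a growing perpetuity with first payment D_4 = 8.81.
V_3 = D_4/(r−g) = 8.81/(0.1076−0.058) = 177.6210
P₀ = V_3/(1+r)^3 = 177.6210/(1+0.1076)^3 = 130.7210

£130.72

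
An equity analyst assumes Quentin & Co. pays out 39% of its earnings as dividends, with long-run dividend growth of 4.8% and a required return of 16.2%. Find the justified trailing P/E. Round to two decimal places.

3.59

Justified trailing P/E = b(1+g)/(r−g) = 0.39×(1+0.048)/(0.162−0.048) = 3.5853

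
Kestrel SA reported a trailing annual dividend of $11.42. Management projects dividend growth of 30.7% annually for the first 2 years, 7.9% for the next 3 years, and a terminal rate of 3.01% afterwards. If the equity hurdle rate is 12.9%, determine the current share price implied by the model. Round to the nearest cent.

$209.65

Three-stage DDM. Project D₁…D_5; terminal Gordon value at t=5 with g = 0.0301; discount at r = 0.129.
D_1 = 14.9259
D_2 = 19.5082
D_3 = 21.0494
D_4 = 22.7123
D_5 = 24.5065
TV_5 = 25.2442/(0.129−0.0301) = 255.2494
P₀ = Σ Dₜ/(1+r)ᵗ + TV_5/(1+r)^5 = 209.6456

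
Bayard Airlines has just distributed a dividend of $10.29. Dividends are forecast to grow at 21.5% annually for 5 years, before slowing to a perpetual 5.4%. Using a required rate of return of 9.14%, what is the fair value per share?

$567.65

Two-stage DDM. Project D₁…D_5 at 0.215, terminal growth 0.054, discount at r = 0.0914.
D_1 = 12.5023
D_2 = 15.1904
D_3 = 18.4563
D_4 = 22.4244
D_5 = 27.2456
Terminal value at t=5: TV = D_6/(r−g) = 28.7169/(0.0914−0.054) = 767.8312
P₀ = 12.5023/(1+0.0914)^1 + 15.1904/(1+0.0914)^2 + 18.4563/(1+0.0914)^3 + 22.4244/(1+0.0914)^4 + 27.2456/(1+0.0914)^5 + 767.8312/(1+0.0914)^5 = 567.6491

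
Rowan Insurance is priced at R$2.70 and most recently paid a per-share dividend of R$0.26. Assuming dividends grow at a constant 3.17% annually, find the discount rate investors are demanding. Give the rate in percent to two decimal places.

Rearranging the constant-growth DDM: r = D₁/P₀ + g.
D₁ = 0.26 × (1 + 0.0317) = 0.2682.
r = 0.2682 / 2.70 + 0.0317 = 0.09935 + 0.0317 = 0.13105

13.10%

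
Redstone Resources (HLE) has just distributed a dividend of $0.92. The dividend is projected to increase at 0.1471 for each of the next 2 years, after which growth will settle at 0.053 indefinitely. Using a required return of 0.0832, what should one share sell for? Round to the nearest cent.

Two-stage DDM. Project D₁…D_2 at 0.1471, terminal growth 0.053, discount at r = 0.0832.
D_1 = 1.0553
D_2 = 1.2106
Terminal value at t=2: TV = D_3/(r−g) = 1.2747/(0.0832−0.053) = 42.2097
P₀ = 1.0553/(1+0.0832)^1 + 1.2106/(1+0.0832)^2 + 42.2097/(1+0.0832)^2 = 37.9805

$37.98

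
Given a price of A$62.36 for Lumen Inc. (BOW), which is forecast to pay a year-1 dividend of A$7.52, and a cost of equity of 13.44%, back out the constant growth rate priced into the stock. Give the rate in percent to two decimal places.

From P₀ = D₁/(r − g), the implied growth is g = r − D₁/P₀.
g = 0.1344 − 7.52/62.36 = 0.1344 − 0.12059 = 0.01381

1.38%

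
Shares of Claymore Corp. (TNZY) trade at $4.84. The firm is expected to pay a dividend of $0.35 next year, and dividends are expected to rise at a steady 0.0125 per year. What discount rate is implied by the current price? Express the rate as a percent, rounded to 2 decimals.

8.48%

Rearranging the constant-growth DDM: r = D₁/P₀ + g.
r = 0.3500 / 4.84 + 0.0125 = 0.07231 + 0.0125 = 0.08481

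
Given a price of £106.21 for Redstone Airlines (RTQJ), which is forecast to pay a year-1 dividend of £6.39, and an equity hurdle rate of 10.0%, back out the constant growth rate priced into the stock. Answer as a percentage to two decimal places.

3.98%

From P₀ = D₁/(r − g), the implied growth is g = r − D₁/P₀.
g = 0.1 − 6.39/106.21 = 0.1 − 0.06016 = 0.03984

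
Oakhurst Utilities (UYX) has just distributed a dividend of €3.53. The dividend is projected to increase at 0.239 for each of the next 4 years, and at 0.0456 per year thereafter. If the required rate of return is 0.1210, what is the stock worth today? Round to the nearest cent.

Two-stage DDM. Project D₁…D_4 at 0.239, terminal growth 0.0456, discount at r = 0.121.
D_1 = 4.3737
D_2 = 5.4190
D_3 = 6.7141
D_4 = 8.3188
Terminal value at t=4: TV = D_5/(r−g) = 8.6981/(0.121−0.0456) = 115.3597
P₀ = 4.3737/(1+0.121)^1 + 5.4190/(1+0.121)^2 + 6.7141/(1+0.121)^3 + 8.3188/(1+0.121)^4 + 115.3597/(1+0.121)^4 = 91.2999

€91.30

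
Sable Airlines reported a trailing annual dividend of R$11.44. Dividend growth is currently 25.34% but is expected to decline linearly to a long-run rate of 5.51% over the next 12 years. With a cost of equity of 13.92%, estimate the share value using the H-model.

R$305.37

H-model: P₀ = D₀[(1+g_L) + H(g_S−g_L)]/(r−g_L), with H = 12/2 = 6.
P₀ = 11.44 × [(1+0.0551) + 6×(0.2534−0.0551)] / (0.1392−0.0551)
   = 11.44 × 2.2449 / 0.0841 = 305.3705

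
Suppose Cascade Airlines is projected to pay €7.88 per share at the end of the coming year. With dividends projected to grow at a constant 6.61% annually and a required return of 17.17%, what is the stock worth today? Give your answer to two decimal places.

€74.62

Gordon growth model: P₀ = D₁/(r − g), with D₁ = 7.88 given directly.
P₀ = 7.8800 / (0.1717 − 0.0661) = 7.8800 / 0.1056 = 74.6212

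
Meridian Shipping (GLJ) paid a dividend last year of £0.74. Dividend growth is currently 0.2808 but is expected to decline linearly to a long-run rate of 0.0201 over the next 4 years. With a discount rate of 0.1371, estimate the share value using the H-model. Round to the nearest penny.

£9.75

H-model: P₀ = D₀[(1+g_L) + H(g_S−g_L)]/(r−g_L), with H = 4/2 = 2.
P₀ = 0.74 × [(1+0.0201) + 2×(0.2808−0.0201)] / (0.1371−0.0201)
   = 0.74 × 1.5415 / 0.117 = 9.7497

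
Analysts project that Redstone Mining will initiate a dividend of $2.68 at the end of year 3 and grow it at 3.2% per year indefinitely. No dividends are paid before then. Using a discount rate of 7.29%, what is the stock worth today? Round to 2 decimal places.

Deferred-dividend DDM. At t=2 the remaining stream is a growing perpetuity with first payment D_3 = 2.68.
V_2 = D_3/(r−g) = 2.68/(0.0729−0.032) = 65.5257
P₀ = V_2/(1+r)^2 = 65.5257/(1+0.0729)^2 = 56.9237

$56.92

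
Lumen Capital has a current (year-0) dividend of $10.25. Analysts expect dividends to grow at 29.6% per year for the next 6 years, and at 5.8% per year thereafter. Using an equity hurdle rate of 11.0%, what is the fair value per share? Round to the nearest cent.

Two-stage DDM. Project D₁…D_6 at 0.296, terminal growth 0.058, discount at r = 0.11.
D_1 = 13.2840
D_2 = 17.2161
D_3 = 22.3120
D_4 = 28.9164
D_5 = 37.4756
D_6 = 48.5684
Terminal value at t=6: TV = D_7/(r−g) = 51.3854/(0.11−0.058) = 988.1803
P₀ = 13.2840/(1+0.11)^1 + 17.2161/(1+0.11)^2 + 22.3120/(1+0.11)^3 + 28.9164/(1+0.11)^4 + 37.4756/(1+0.11)^5 + 48.5684/(1+0.11)^6 + 988.1803/(1+0.11)^6 = 637.8311

$637.83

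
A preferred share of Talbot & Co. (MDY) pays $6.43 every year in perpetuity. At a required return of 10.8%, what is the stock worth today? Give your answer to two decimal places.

Zero-growth DDM (perpetuity): P₀ = D/r = 6.43 / 0.108 = 59.5370

$59.54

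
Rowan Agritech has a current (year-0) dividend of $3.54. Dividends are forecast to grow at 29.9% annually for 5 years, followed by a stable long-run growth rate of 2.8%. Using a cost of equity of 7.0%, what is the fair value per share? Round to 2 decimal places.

$261.37

Two-stage DDM. Project D₁…D_5 at 0.299, terminal growth 0.028, discount at r = 0.07.
D_1 = 4.5985
D_2 = 5.9734
D_3 = 7.7594
D_4 = 10.0795
D_5 = 13.0933
Terminal value at t=5: TV = D_6/(r−g) = 13.4599/(0.07−0.028) = 320.4740
P₀ = 4.5985/(1+0.07)^1 + 5.9734/(1+0.07)^2 + 7.7594/(1+0.07)^3 + 10.0795/(1+0.07)^4 + 13.0933/(1+0.07)^5 + 320.4740/(1+0.07)^5 = 261.3676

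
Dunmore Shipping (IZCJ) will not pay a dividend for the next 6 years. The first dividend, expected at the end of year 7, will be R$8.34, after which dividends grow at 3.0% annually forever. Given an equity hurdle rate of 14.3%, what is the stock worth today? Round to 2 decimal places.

R$33.10

Deferred-dividend DDM. At t=6 the remaining stream is a growing perpetuity with first payment D_7 = 8.34.
V_6 = D_7/(r−g) = 8.34/(0.143−0.03) = 73.8053
P₀ = V_6/(1+r)^6 = 73.8053/(1+0.143)^6 = 33.0986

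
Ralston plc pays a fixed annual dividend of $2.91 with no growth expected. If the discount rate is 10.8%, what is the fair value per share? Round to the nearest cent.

$26.94

Zero-growth DDM (perpetuity): P₀ = D/r = 2.91 / 0.108 = 26.9444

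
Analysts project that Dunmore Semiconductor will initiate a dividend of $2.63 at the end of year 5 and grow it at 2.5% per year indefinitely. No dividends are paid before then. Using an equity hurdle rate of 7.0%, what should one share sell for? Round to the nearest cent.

$44.59

Deferred-dividend DDM. At t=4 the remaining stream is a growing perpetuity with first payment D_5 = 2.63.
V_4 = D_5/(r−g) = 2.63/(0.07−0.025) = 58.4444
P₀ = V_4/(1+r)^4 = 58.4444/(1+0.07)^4 = 44.5870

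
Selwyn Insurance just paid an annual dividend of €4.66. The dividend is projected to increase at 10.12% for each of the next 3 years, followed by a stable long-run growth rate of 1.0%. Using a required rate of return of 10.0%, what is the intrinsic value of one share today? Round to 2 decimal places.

€66.48

Two-stage DDM. Project D₁…D_3 at 0.1012, terminal growth 0.01, discount at r = 0.1.
D_1 = 5.1316
D_2 = 5.6509
D_3 = 6.2228
Terminal value at t=3: TV = D_4/(r−g) = 6.2850/(0.1−0.01) = 69.8334
P₀ = 5.1316/(1+0.1)^1 + 5.6509/(1+0.1)^2 + 6.2228/(1+0.1)^3 + 69.8334/(1+0.1)^3 = 66.4774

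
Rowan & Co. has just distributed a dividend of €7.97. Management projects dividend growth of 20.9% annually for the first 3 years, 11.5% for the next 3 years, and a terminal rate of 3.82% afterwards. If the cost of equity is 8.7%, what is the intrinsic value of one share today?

Three-stage DDM. Project D₁…D_6; terminal Gordon value at t=6 with g = 0.0382; discount at r = 0.087.
D_1 = 9.6357
D_2 = 11.6496
D_3 = 14.0844
D_4 = 15.7041
D_5 = 17.5100
D_6 = 19.5237
TV_6 = 20.2695/(0.087−0.0382) = 415.3584
P₀ = Σ Dₜ/(1+r)ᵗ + TV_6/(1+r)^6 = 316.1063

€316.11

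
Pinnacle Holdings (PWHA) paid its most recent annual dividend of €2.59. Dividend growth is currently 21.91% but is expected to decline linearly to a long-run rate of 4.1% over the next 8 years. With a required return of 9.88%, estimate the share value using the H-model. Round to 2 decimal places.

€78.57

H-model: P₀ = D₀[(1+g_L) + H(g_S−g_L)]/(r−g_L), with H = 8/2 = 4.
P₀ = 2.59 × [(1+0.041) + 4×(0.2191−0.041)] / (0.0988−0.041)
   = 2.59 × 1.7534 / 0.0578 = 78.5693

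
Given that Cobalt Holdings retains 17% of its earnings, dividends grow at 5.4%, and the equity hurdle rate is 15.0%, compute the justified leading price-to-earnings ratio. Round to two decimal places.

Payout ratio b = 1 − 0.17 = 0.83.
Justified leading P/E = b/(r−g) = 0.83/(0.15−0.054) = 8.6458

8.65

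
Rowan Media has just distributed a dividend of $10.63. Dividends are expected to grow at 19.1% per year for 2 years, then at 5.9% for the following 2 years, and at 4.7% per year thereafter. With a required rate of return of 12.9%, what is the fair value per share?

Three-stage DDM. Project D₁…D_4; terminal Gordon value at t=4 with g = 0.047; discount at r = 0.129.
D_1 = 12.6603
D_2 = 15.0785
D_3 = 15.9681
D_4 = 16.9102
TV_4 = 17.7050/(0.129−0.047) = 215.9144
P₀ = Σ Dₜ/(1+r)ᵗ + TV_4/(1+r)^4 = 177.4417

$177.44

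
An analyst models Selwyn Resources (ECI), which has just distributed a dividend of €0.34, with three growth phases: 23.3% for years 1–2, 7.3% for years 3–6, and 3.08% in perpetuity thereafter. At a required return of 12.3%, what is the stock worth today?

Three-stage DDM. Project D₁…D_6; terminal Gordon value at t=6 with g = 0.0308; discount at r = 0.123.
D_1 = 0.4192
D_2 = 0.5169
D_3 = 0.5546
D_4 = 0.5951
D_5 = 0.6386
D_6 = 0.6852
TV_6 = 0.7063/(0.123−0.0308) = 7.6603
P₀ = Σ Dₜ/(1+r)ᵗ + TV_6/(1+r)^6 = 6.0673

€6.07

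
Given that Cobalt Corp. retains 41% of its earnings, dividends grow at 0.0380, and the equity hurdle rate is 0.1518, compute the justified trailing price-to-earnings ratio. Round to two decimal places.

5.38

Payout ratio b = 1 − 0.41 = 0.59.
Justified trailing P/E = b(1+g)/(r−g) = 0.59×(1+0.038)/(0.1518−0.038) = 5.3815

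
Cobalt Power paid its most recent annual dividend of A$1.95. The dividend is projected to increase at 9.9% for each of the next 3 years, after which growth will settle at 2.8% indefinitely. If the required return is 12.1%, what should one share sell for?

A$25.93

Two-stage DDM. Project D₁…D_3 at 0.099, terminal growth 0.028, discount at r = 0.121.
D_1 = 2.1431
D_2 = 2.3552
D_3 = 2.5884
Terminal value at t=3: TV = D_4/(r−g) = 2.6609/(0.121−0.028) = 28.6113
P₀ = 2.1431/(1+0.121)^1 + 2.3552/(1+0.121)^2 + 2.5884/(1+0.121)^3 + 28.6113/(1+0.121)^3 = 25.9339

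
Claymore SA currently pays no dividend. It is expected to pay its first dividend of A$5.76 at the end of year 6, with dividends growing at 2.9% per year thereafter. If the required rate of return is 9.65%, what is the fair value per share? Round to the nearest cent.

Deferred-dividend DDM. At t=5 the remaining stream is a growing perpetuity with first payment D_6 = 5.76.
V_5 = D_6/(r−g) = 5.76/(0.0965−0.029) = 85.3333
P₀ = V_5/(1+r)^5 = 85.3333/(1+0.0965)^5 = 53.8363

A$53.84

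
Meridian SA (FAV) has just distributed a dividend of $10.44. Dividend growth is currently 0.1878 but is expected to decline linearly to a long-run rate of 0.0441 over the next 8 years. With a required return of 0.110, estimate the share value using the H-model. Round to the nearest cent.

$256.47

H-model: P₀ = D₀[(1+g_L) + H(g_S−g_L)]/(r−g_L), with H = 8/2 = 4.
P₀ = 10.44 × [(1+0.0441) + 4×(0.1878−0.0441)] / (0.11−0.0441)
   = 10.44 × 1.6189 / 0.0659 = 256.4691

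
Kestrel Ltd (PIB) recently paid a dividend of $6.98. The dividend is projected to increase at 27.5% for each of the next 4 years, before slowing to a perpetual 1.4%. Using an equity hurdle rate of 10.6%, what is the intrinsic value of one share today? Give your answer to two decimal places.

Two-stage DDM. Project D₁…D_4 at 0.275, terminal growth 0.014, discount at r = 0.106.
D_1 = 8.8995
D_2 = 11.3469
D_3 = 14.4672
D_4 = 18.4457
Terminal value at t=4: TV = D_5/(r−g) = 18.7040/(0.106−0.014) = 203.3042
P₀ = 8.8995/(1+0.106)^1 + 11.3469/(1+0.106)^2 + 14.4672/(1+0.106)^3 + 18.4457/(1+0.106)^4 + 203.3042/(1+0.106)^4 = 176.2144

$176.21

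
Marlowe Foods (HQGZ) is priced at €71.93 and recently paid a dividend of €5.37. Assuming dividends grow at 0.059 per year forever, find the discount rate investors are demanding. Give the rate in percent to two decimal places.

13.81%

Rearranging the constant-growth DDM: r = D₁/P₀ + g.
D₁ = 5.37 × (1 + 0.059) = 5.6868.
r = 5.6868 / 71.93 + 0.059 = 0.07906 + 0.059 = 0.13806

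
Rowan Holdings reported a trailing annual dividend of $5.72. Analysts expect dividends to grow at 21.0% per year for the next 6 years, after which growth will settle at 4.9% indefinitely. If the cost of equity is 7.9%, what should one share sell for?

$450.01

Two-stage DDM. Project D₁…D_6 at 0.21, terminal growth 0.049, discount at r = 0.079.
D_1 = 6.9212
D_2 = 8.3747
D_3 = 10.1333
D_4 = 12.2613
D_5 = 14.8362
D_6 = 17.9518
Terminal value at t=6: TV = D_7/(r−g) = 18.8314/(0.079−0.049) = 627.7150
P₀ = 6.9212/(1+0.079)^1 + 8.3747/(1+0.079)^2 + 10.1333/(1+0.079)^3 + 12.2613/(1+0.079)^4 + 14.8362/(1+0.079)^5 + 17.9518/(1+0.079)^6 + 627.7150/(1+0.079)^6 = 450.0117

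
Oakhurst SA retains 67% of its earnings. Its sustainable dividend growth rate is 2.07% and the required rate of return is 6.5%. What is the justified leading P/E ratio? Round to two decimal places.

7.45

Payout ratio b = 1 − 0.67 = 0.33.
Justified leading P/E = b/(r−g) = 0.33/(0.065−0.0207) = 7.4492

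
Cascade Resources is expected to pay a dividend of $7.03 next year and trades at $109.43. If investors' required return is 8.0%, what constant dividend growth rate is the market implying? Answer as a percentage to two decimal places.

1.58%

From P₀ = D₁/(r − g), the implied growth is g = r − D₁/P₀.
g = 0.08 − 7.03/109.43 = 0.08 − 0.06424 = 0.01576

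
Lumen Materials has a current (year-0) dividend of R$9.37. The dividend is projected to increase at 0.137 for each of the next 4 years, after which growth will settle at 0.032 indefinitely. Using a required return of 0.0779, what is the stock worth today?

R$303.72

Two-stage DDM. Project D₁…D_4 at 0.137, terminal growth 0.032, discount at r = 0.0779.
D_1 = 10.6537
D_2 = 12.1132
D_3 = 13.7728
D_4 = 15.6596
Terminal value at t=4: TV = D_5/(r−g) = 16.1607/(0.0779−0.032) = 352.0858
P₀ = 10.6537/(1+0.0779)^1 + 12.1132/(1+0.0779)^2 + 13.7728/(1+0.0779)^3 + 15.6596/(1+0.0779)^4 + 352.0858/(1+0.0779)^4 = 303.7232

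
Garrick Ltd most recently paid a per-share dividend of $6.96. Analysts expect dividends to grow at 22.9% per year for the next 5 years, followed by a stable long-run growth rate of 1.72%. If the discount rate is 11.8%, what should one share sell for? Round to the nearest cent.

Two-stage DDM. Project D₁…D_5 at 0.229, terminal growth 0.0172, discount at r = 0.118.
D_1 = 8.5538
D_2 = 10.5127
D_3 = 12.9201
D_4 = 15.8788
D_5 = 19.5150
Terminal value at t=5: TV = D_6/(r−g) = 19.8507/(0.118−0.0172) = 196.9312
P₀ = 8.5538/(1+0.118)^1 + 10.5127/(1+0.118)^2 + 12.9201/(1+0.118)^3 + 15.8788/(1+0.118)^4 + 19.5150/(1+0.118)^5 + 196.9312/(1+0.118)^5 = 159.3909

$159.39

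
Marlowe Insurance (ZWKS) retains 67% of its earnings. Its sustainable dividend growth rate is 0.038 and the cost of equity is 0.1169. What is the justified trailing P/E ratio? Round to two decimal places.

4.34

Payout ratio b = 1 − 0.67 = 0.33.
Justified trailing P/E = b(1+g)/(r−g) = 0.33×(1+0.038)/(0.1169−0.038) = 4.3414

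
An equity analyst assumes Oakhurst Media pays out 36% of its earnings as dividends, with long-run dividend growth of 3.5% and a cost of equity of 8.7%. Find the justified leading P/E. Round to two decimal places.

6.92

Justified leading P/E = b/(r−g) = 0.36/(0.087−0.035) = 6.9231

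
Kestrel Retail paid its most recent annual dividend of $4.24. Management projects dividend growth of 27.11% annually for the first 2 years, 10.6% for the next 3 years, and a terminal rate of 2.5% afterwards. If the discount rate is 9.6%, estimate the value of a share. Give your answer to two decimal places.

Three-stage DDM. Project D₁…D_5; terminal Gordon value at t=5 with g = 0.025; discount at r = 0.096.
D_1 = 5.3895
D_2 = 6.8505
D_3 = 7.5767
D_4 = 8.3798
D_5 = 9.2681
TV_5 = 9.4998/(0.096−0.025) = 133.8000
P₀ = Σ Dₜ/(1+r)ᵗ + TV_5/(1+r)^5 = 112.6500

$112.65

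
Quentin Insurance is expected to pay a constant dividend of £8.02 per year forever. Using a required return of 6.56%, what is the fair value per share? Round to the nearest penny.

Zero-growth DDM (perpetuity): P₀ = D/r = 8.02 / 0.0656 = 122.2561

£122.26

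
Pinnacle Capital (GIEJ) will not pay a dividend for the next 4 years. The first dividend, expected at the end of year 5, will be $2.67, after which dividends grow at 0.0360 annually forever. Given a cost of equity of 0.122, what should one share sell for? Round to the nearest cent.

$19.59

Deferred-dividend DDM. At t=4 the remaining stream is a growing perpetuity with first payment D_5 = 2.67.
V_4 = D_5/(r−g) = 2.67/(0.122−0.036) = 31.0465
P₀ = V_4/(1+r)^4 = 31.0465/(1+0.122)^4 = 19.5903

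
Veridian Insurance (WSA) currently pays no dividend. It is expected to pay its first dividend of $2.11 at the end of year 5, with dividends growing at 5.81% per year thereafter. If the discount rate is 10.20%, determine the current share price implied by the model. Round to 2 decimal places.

$32.59

Deferred-dividend DDM. At t=4 the remaining stream is a growing perpetuity with first payment D_5 = 2.11.
V_4 = D_5/(r−g) = 2.11/(0.102−0.0581) = 48.0638
P₀ = V_4/(1+r)^4 = 48.0638/(1+0.102)^4 = 32.5905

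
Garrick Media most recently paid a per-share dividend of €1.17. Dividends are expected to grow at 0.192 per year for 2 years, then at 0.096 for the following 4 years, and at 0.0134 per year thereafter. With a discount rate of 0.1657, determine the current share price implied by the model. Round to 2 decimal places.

Three-stage DDM. Project D₁…D_6; terminal Gordon value at t=6 with g = 0.0134; discount at r = 0.1657.
D_1 = 1.3946
D_2 = 1.6624
D_3 = 1.8220
D_4 = 1.9969
D_5 = 2.1886
D_6 = 2.3987
TV_6 = 2.4309/(0.1657−0.0134) = 15.9611
P₀ = Σ Dₜ/(1+r)ᵗ + TV_6/(1+r)^6 = 12.9855

€12.99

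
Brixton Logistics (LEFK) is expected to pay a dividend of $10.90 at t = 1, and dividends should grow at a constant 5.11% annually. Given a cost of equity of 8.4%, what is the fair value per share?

Gordon growth model: P₀ = D₁/(r − g), with D₁ = 10.90 given directly.
P₀ = 10.9000 / (0.084 − 0.0511) = 10.9000 / 0.0329 = 331.3070

$331.31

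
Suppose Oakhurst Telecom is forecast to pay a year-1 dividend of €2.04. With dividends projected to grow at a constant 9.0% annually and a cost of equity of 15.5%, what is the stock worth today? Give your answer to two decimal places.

Gordon growth model: P₀ = D₁/(r − g), with D₁ = 2.04 given directly.
P₀ = 2.0400 / (0.155 − 0.09) = 2.0400 / 0.065 = 31.3846

€31.38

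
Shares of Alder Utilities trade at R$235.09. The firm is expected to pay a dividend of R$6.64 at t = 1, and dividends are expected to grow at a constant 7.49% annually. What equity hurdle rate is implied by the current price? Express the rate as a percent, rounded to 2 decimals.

Rearranging the constant-growth DDM: r = D₁/P₀ + g.
r = 6.6400 / 235.09 + 0.0749 = 0.02824 + 0.0749 = 0.10314

10.31%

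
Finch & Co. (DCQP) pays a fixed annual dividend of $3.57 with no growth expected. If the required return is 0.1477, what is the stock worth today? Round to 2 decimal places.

$24.17

Zero-growth DDM (perpetuity): P₀ = D/r = 3.57 / 0.1477 = 24.1706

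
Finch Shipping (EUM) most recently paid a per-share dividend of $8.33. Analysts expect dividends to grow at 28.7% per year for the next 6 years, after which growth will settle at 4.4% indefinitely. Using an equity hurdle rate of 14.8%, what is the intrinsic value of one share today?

$242.00

Two-stage DDM. Project D₁…D_6 at 0.287, terminal growth 0.044, discount at r = 0.148.
D_1 = 10.7207
D_2 = 13.7976
D_3 = 17.7575
D_4 = 22.8538
D_5 = 29.4129
D_6 = 37.8544
Terminal value at t=6: TV = D_7/(r−g) = 39.5200/(0.148−0.044) = 379.9999
P₀ = 10.7207/(1+0.148)^1 + 13.7976/(1+0.148)^2 + 17.7575/(1+0.148)^3 + 22.8538/(1+0.148)^4 + 29.4129/(1+0.148)^5 + 37.8544/(1+0.148)^6 + 379.9999/(1+0.148)^6 = 242.0006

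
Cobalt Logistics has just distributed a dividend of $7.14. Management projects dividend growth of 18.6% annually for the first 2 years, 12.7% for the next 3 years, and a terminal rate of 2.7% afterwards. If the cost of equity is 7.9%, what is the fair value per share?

Three-stage DDM. Project D₁…D_5; terminal Gordon value at t=5 with g = 0.027; discount at r = 0.079.
D_1 = 8.4680
D_2 = 10.0431
D_3 = 11.3186
D_4 = 12.7560
D_5 = 14.3760
TV_5 = 14.7642/(0.079−0.027) = 283.9268
P₀ = Σ Dₜ/(1+r)ᵗ + TV_5/(1+r)^5 = 238.8577

$238.86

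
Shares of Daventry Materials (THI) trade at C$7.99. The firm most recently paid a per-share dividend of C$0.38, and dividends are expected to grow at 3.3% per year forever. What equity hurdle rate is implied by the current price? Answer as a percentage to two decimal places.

8.21%

Rearranging the constant-growth DDM: r = D₁/P₀ + g.
D₁ = 0.38 × (1 + 0.033) = 0.3925.
r = 0.3925 / 7.99 + 0.033 = 0.04913 + 0.033 = 0.08213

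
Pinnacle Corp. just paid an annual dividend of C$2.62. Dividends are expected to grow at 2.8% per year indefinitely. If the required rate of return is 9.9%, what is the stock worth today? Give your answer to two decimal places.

C$37.93

Gordon growth model: P₀ = D₁/(r − g). D₁ = 2.62 × (1 + 0.028) = 2.6934.
P₀ = 2.6934 / (0.099 − 0.028) = 2.6934 / 0.071 = 37.9346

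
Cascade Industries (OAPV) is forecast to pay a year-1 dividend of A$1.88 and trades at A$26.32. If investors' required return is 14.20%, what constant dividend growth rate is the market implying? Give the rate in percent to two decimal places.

7.06%

From P₀ = D₁/(r − g), the implied growth is g = r − D₁/P₀.
g = 0.142 − 1.88/26.32 = 0.142 − 0.07143 = 0.07057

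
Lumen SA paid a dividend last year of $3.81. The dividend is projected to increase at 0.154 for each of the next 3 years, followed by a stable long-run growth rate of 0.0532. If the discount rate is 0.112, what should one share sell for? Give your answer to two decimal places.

$88.59

Two-stage DDM. Project D₁…D_3 at 0.154, terminal growth 0.0532, discount at r = 0.112.
D_1 = 4.3967
D_2 = 5.0738
D_3 = 5.8552
Terminal value at t=3: TV = D_4/(r−g) = 6.1667/(0.112−0.0532) = 104.8760
P₀ = 4.3967/(1+0.112)^1 + 5.0738/(1+0.112)^2 + 5.8552/(1+0.112)^3 + 104.8760/(1+0.112)^3 = 88.5867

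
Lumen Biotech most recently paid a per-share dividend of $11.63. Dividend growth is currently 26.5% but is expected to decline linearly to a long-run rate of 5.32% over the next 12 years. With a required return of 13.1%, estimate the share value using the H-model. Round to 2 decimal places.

$347.41

H-model: P₀ = D₀[(1+g_L) + H(g_S−g_L)]/(r−g_L), with H = 12/2 = 6.
P₀ = 11.63 × [(1+0.0532) + 6×(0.265−0.0532)] / (0.131−0.0532)
   = 11.63 × 2.3240 / 0.0778 = 347.4051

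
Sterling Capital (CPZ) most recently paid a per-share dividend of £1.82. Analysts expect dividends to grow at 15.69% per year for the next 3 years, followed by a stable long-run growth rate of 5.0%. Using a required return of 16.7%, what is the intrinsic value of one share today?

Two-stage DDM. Project D₁…D_3 at 0.1569, terminal growth 0.05, discount at r = 0.167.
D_1 = 2.1056
D_2 = 2.4359
D_3 = 2.8181
Terminal value at t=3: TV = D_4/(r−g) = 2.9590/(0.167−0.05) = 25.2908
P₀ = 2.1056/(1+0.167)^1 + 2.4359/(1+0.167)^2 + 2.8181/(1+0.167)^3 + 25.2908/(1+0.167)^3 = 21.2789

£21.28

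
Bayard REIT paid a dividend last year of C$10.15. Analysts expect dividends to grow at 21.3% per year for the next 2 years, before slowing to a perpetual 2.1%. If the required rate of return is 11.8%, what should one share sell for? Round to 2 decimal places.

C$148.73

Two-stage DDM. Project D₁…D_2 at 0.213, terminal growth 0.021, discount at r = 0.118.
D_1 = 12.3120
D_2 = 14.9344
Terminal value at t=2: TV = D_3/(r−g) = 15.2480/(0.118−0.021) = 157.1961
P₀ = 12.3120/(1+0.118)^1 + 14.9344/(1+0.118)^2 + 157.1961/(1+0.118)^2 = 148.7252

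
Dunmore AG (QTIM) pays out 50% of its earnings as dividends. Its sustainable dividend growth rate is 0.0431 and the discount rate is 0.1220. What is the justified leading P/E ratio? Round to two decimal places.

Justified leading P/E = b/(r−g) = 0.50/(0.122−0.0431) = 6.3371

6.34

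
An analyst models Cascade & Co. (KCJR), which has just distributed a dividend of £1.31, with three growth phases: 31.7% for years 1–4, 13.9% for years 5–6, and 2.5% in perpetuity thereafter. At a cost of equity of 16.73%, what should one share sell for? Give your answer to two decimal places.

£25.80

Three-stage DDM. Project D₁…D_6; terminal Gordon value at t=6 with g = 0.025; discount at r = 0.1673.
D_1 = 1.7253
D_2 = 2.2722
D_3 = 2.9925
D_4 = 3.9411
D_5 = 4.4889
D_6 = 5.1128
TV_6 = 5.2407/(0.1673−0.025) = 36.8282
P₀ = Σ Dₜ/(1+r)ᵗ + TV_6/(1+r)^6 = 25.7993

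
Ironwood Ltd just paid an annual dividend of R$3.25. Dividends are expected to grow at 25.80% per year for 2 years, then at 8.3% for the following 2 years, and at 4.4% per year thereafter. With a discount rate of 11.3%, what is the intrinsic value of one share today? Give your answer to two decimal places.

Three-stage DDM. Project D₁…D_4; terminal Gordon value at t=4 with g = 0.044; discount at r = 0.113.
D_1 = 4.0885
D_2 = 5.1433
D_3 = 5.5702
D_4 = 6.0326
TV_4 = 6.2980/(0.113−0.044) = 91.2752
P₀ = Σ Dₜ/(1+r)ᵗ + TV_4/(1+r)^4 = 75.2768

R$75.28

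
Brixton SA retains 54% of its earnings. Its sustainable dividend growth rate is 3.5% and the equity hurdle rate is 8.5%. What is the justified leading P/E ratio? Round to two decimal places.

Payout ratio b = 1 − 0.54 = 0.46.
Justified leading P/E = b/(r−g) = 0.46/(0.085−0.035) = 9.2000

9.20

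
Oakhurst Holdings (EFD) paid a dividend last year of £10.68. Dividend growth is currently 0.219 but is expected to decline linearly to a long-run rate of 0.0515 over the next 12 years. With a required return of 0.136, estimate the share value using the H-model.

H-model: P₀ = D₀[(1+g_L) + H(g_S−g_L)]/(r−g_L), with H = 12/2 = 6.
P₀ = 10.68 × [(1+0.0515) + 6×(0.219−0.0515)] / (0.136−0.0515)
   = 10.68 × 2.0565 / 0.0845 = 259.9221

£259.92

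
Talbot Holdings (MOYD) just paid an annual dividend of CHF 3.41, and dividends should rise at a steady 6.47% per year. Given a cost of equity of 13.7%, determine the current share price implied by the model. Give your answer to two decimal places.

Gordon growth model: P₀ = D₁/(r − g). D₁ = 3.41 × (1 + 0.0647) = 3.6306.
P₀ = 3.6306 / (0.137 − 0.0647) = 3.6306 / 0.0723 = 50.2161

CHF 50.22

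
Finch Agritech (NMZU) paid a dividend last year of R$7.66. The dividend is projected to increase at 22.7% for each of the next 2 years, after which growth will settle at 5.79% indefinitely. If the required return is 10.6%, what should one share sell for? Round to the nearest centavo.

Two-stage DDM. Project D₁…D_2 at 0.227, terminal growth 0.0579, discount at r = 0.106.
D_1 = 9.3988
D_2 = 11.5324
Terminal value at t=2: TV = D_3/(r−g) = 12.2001/(0.106−0.0579) = 253.6398
P₀ = 9.3988/(1+0.106)^1 + 11.5324/(1+0.106)^2 + 253.6398/(1+0.106)^2 = 225.2773

R$225.28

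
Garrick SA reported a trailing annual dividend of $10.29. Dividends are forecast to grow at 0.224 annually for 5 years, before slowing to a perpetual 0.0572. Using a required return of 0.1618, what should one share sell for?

$195.31

Two-stage DDM. Project D₁…D_5 at 0.224, terminal growth 0.0572, discount at r = 0.1618.
D_1 = 12.5950
D_2 = 15.4162
D_3 = 18.8695
D_4 = 23.0962
D_5 = 28.2698
Terminal value at t=5: TV = D_6/(r−g) = 29.8868/(0.1618−0.0572) = 285.7248
P₀ = 12.5950/(1+0.1618)^1 + 15.4162/(1+0.1618)^2 + 18.8695/(1+0.1618)^3 + 23.0962/(1+0.1618)^4 + 28.2698/(1+0.1618)^5 + 285.7248/(1+0.1618)^5 = 195.3143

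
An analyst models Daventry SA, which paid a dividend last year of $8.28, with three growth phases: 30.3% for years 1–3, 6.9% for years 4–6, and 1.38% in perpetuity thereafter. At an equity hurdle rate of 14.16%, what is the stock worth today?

Three-stage DDM. Project D₁…D_6; terminal Gordon value at t=6 with g = 0.0138; discount at r = 0.1416.
D_1 = 10.7888
D_2 = 14.0579
D_3 = 18.3174
D_4 = 19.5813
D_5 = 20.9324
D_6 = 22.3767
TV_6 = 22.6855/(0.1416−0.0138) = 177.5081
P₀ = Σ Dₜ/(1+r)ᵗ + TV_6/(1+r)^6 = 145.1754

$145.18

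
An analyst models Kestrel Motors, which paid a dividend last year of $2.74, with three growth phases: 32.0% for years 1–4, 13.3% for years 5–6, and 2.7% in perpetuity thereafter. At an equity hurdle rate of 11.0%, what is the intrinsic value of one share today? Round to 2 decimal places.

Three-stage DDM. Project D₁…D_6; terminal Gordon value at t=6 with g = 0.027; discount at r = 0.11.
D_1 = 3.6168
D_2 = 4.7742
D_3 = 6.3019
D_4 = 8.3185
D_5 = 9.4249
D_6 = 10.6784
TV_6 = 10.9667/(0.11−0.027) = 132.1291
P₀ = Σ Dₜ/(1+r)ᵗ + TV_6/(1+r)^6 = 99.1647

$99.16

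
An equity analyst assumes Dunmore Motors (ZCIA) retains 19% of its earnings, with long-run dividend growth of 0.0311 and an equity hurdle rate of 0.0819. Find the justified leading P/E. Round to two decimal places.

15.94

Payout ratio b = 1 − 0.19 = 0.81.
Justified leading P/E = b/(r−g) = 0.81/(0.0819−0.0311) = 15.9449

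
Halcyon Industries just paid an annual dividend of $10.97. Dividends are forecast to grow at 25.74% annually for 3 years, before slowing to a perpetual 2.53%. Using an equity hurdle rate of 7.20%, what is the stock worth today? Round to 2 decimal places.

Two-stage DDM. Project D₁…D_3 at 0.2574, terminal growth 0.0253, discount at r = 0.072.
D_1 = 13.7937
D_2 = 17.3442
D_3 = 21.8086
Terminal value at t=3: TV = D_4/(r−g) = 22.3603/(0.072−0.0253) = 478.8076
P₀ = 13.7937/(1+0.072)^1 + 17.3442/(1+0.072)^2 + 21.8086/(1+0.072)^3 + 478.8076/(1+0.072)^3 = 434.3288

$434.33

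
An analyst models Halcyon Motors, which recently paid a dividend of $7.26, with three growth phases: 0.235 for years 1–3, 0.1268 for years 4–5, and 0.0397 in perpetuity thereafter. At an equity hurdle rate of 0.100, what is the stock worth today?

$234.77

Three-stage DDM. Project D₁…D_5; terminal Gordon value at t=5 with g = 0.0397; discount at r = 0.1.
D_1 = 8.9661
D_2 = 11.0731
D_3 = 13.6753
D_4 = 15.4094
D_5 = 17.3633
TV_5 = 18.0526/(0.1−0.0397) = 299.3794
P₀ = Σ Dₜ/(1+r)ᵗ + TV_5/(1+r)^5 = 234.7739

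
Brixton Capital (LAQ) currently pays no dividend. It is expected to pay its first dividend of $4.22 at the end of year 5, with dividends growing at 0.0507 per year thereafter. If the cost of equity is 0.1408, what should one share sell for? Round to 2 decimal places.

$27.65

Deferred-dividend DDM. At t=4 the remaining stream is a growing perpetuity with first payment D_5 = 4.22.
V_4 = D_5/(r−g) = 4.22/(0.1408−0.0507) = 46.8368
P₀ = V_4/(1+r)^4 = 46.8368/(1+0.1408)^4 = 27.6535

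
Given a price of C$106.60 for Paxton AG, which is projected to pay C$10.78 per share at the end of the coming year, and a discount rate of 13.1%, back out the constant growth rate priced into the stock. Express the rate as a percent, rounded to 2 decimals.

From P₀ = D₁/(r − g), the implied growth is g = r − D₁/P₀.
g = 0.131 − 10.78/106.60 = 0.131 − 0.10113 = 0.02987

2.99%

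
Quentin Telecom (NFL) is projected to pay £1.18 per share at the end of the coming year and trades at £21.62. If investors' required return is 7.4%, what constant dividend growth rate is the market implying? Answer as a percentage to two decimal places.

From P₀ = D₁/(r − g), the implied growth is g = r − D₁/P₀.
g = 0.074 − 1.18/21.62 = 0.074 − 0.05458 = 0.01942

1.94%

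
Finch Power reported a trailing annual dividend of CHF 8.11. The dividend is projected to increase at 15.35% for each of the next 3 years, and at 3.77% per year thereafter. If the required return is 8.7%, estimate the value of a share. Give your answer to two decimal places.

CHF 231.42

Two-stage DDM. Project D₁…D_3 at 0.1535, terminal growth 0.0377, discount at r = 0.087.
D_1 = 9.3549
D_2 = 10.7909
D_3 = 12.4473
Terminal value at t=3: TV = D_4/(r−g) = 12.9165/(0.087−0.0377) = 261.9983
P₀ = 9.3549/(1+0.087)^1 + 10.7909/(1+0.087)^2 + 12.4473/(1+0.087)^3 + 261.9983/(1+0.087)^3 = 231.4207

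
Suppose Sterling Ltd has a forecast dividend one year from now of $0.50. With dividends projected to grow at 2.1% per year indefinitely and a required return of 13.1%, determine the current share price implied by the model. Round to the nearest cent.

Gordon growth model: P₀ = D₁/(r − g), with D₁ = 0.50 given directly.
P₀ = 0.5000 / (0.131 − 0.021) = 0.5000 / 0.11 = 4.5455

$4.55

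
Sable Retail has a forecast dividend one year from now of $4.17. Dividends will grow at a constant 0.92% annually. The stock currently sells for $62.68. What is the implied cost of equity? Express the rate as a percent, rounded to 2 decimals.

7.57%

Rearranging the constant-growth DDM: r = D₁/P₀ + g.
r = 4.1700 / 62.68 + 0.0092 = 0.06653 + 0.0092 = 0.07573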